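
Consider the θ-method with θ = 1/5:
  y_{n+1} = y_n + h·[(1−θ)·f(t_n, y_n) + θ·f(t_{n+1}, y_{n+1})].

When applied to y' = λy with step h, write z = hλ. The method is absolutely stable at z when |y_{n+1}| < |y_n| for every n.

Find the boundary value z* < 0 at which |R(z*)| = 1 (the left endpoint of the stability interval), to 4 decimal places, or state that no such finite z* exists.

With y'=λy (z=hλ):
  y_{n+1} = y_n + z·[4/5·y_n + 1/5·y_{n+1}] ⇒ (1 − 1/5z)y_{n+1} = (1 + 4/5z)y_n
  so R(z) = (1 + 4/5z)/(1 − 1/5z).

Need |R(x)|<1, x<0.
x=-1.36: |R|=0.0692
R=−1: 1+4/5x = −1+1/5x ⇒ -3/5x=2 ⇒ x=2/(-3/5)=-3.3333
Confirm numerically:
  x=-2.860: |R|=0.81934 <1
  x=-2.761: |R|=0.77877 <1
  x=-2.417: |R|=0.62936 <1
  x=-3.903: |R|=1.19196 >1
  x=-3.668: |R|=1.11583 >1
  x=-3.486: |R|=1.05397 >1
Stable set (-3.3333, 0).

z* = -3.3333.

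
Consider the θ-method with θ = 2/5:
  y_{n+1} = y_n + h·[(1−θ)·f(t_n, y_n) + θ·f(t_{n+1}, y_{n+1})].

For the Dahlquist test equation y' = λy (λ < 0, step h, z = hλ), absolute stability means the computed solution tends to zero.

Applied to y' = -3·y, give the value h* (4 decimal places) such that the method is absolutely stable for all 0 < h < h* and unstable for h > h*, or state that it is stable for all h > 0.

(-10.0000,0); λ=-3 ⇒ h* = (10)/3 = 3.3333.

On y'=λy, z=hλ:
  y_{n+1} = y_n + z·[3/5·y_n + 2/5·y_{n+1}] ⇒ (1 − 2/5z)y_{n+1} = (1 + 3/5z)y_n
  so R(z) = (1 + 3/5z)/(1 − 2/5z).

Find x<0 with |R(x)|<1.
x=-0.94: |R|=0.3169
R=−1: 1+3/5x = −1+2/5x ⇒ -1/5x=2 ⇒ x=2/(-1/5)=-10.0000
Confirm numerically:
  x=-9.600: |R|=0.98347 <1
  x=-7.076: |R|=0.84733 <1
  x=-4.166: |R|=0.56241 <1
  x=-10.484: |R|=1.01864 >1
  x=-10.231: |R|=1.00907 >1
Stable set (-10.0000, 0).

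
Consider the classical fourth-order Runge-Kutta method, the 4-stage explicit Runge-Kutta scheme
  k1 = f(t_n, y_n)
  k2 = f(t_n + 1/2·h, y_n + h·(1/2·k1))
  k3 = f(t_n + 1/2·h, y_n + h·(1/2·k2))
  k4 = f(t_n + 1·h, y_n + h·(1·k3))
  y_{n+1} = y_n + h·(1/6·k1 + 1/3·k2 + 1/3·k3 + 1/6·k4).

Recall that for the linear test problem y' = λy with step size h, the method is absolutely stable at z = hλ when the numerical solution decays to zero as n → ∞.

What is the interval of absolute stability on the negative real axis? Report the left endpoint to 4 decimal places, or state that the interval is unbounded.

(-2.7853, 0).

With y'=λy (z=hλ):
  order 4, 4-stage ⇒ R(z)=1+z+z^2/2+z^3/6+z^4/24
  (e.g. R(-1.73)=0.27672, |R|=0.27672)

Boundary: |R(x)|=1, x<0.
x=-1.73: |R|=0.2767
|R(-2.23)|=0.4386 |R(-1.48)|=0.2748 |R(-0.6)|=0.5494
Bisect:
  x_lo=-3.6562 |R|=3.3276  x_hi=-0.3192 |R|=0.7268
  mid=-1.98769 |R|=0.32930 →hi
  mid=-2.82194 |R|=1.05668 →lo
  mid=-2.40482 |R|=0.56239 →hi
  mid=-2.61338 |R|=0.77027 →hi
  mid=-2.71766 |R|=0.90273 →hi
  mid=-2.76980 |R|=0.97689 →hi
  mid=-2.79587 |R|=1.01607 →lo
  ...
  [-2.78549,-2.78528] ⇒ x*=-2.7853
So |R|<1 on (-2.7853, 0).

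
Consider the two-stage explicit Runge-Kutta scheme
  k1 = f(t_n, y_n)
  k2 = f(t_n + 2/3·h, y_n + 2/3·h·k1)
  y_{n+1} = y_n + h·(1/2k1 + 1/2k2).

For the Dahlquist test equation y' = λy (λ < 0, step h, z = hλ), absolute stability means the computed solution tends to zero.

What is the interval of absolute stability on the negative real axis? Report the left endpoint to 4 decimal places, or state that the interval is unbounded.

z∈(-3.0000,0).

On y'=λy, z=hλ:
  k1=λy_n ⇒ h·k1=z·y_n;  k2=λ(1+2/3z)y_n ⇒ h·k2=z(1+2/3z)y_n
  y_{n+1}/y_n = 1 + 1/2z + 1/2z(1+2/3z) = 1 + z + 1/3z²
  so R(z) = 1 + z + 1/3z².

Solve |R(x)|<1 on ℝ⁻.
x=-1.75: |R|=0.2708
R=1: x+1/3x²=0 ⇒ x=−3=-3.0000; min R=1−1/(4·1/3)=0.2500>−1
Confirm numerically:
  x=-2.842: |R|=0.85032 <1
  x=-2.096: |R|=0.36841 <1
  x=-1.959: |R|=0.32023 <1
  x=-1.822: |R|=0.28456 <1
  x=-3.501: |R|=1.58467 >1
  x=-3.309: |R|=1.34083 >1
Interval (-3.0000, 0).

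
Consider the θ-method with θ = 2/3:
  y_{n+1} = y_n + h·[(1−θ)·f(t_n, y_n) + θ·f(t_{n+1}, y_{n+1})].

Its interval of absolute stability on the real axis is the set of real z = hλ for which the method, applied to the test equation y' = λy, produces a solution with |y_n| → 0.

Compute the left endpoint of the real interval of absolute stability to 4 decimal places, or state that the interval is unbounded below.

With y'=λy (z=hλ):
  y_{n+1} = y_n + z·[1/3·y_n + 2/3·y_{n+1}] ⇒ (1 − 2/3z)y_{n+1} = (1 + 1/3z)y_n
  ⇒ R(z) = (1 + 1/3z)/(1 − 2/3z).

Boundary: |R(x)|=1, x<0.
x=-0.44: |R|=0.6598
x=-2: |R|=0.1429
x=-10: |R|=0.3043
x=-100: |R|=0.4778
θ=2/3≥1/2 ⇒ |1+1/3x|<|1−2/3x| ∀x<0 ⇒ unbounded interval.

(−∞, 0) — no finite endpoint.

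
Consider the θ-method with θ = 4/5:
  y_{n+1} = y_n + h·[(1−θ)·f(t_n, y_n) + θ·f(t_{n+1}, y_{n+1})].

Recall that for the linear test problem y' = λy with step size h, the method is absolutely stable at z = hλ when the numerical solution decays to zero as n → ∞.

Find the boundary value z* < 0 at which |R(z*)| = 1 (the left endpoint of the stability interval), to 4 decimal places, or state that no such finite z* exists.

unbounded; (−∞, 0).

On y'=λy, z=hλ:
  y_{n+1} = y_n + z·[1/5·y_n + 4/5·y_{n+1}] ⇒ (1 − 4/5z)y_{n+1} = (1 + 1/5z)y_n
  so R(z) = (1 + 1/5z)/(1 − 4/5z).

Find x<0 with |R(x)|<1.
x=-0.45: |R|=0.6691
x=-2: |R|=0.2308
x=-10: |R|=0.1111
x=-100: |R|=0.2346
θ=4/5≥1/2 ⇒ |1+1/5x|<|1−4/5x| ∀x<0 ⇒ stable on all of ℝ⁻.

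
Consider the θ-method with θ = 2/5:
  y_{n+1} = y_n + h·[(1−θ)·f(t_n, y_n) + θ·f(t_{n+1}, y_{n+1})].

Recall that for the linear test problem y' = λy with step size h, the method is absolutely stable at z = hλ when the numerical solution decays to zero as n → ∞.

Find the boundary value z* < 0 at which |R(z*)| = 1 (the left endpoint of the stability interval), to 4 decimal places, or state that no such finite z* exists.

z* = -10.0000.

On y'=λy, z=hλ:
  y_{n+1} = y_n + z·[3/5·y_n + 2/5·y_{n+1}] ⇒ (1 − 2/5z)y_{n+1} = (1 + 3/5z)y_n
  so R(z) = (1 + 3/5z)/(1 − 2/5z).

Boundary: |R(x)|=1, x<0.
x=-1.27: |R|=0.1578
R=−1: 1+3/5x = −1+2/5x ⇒ -1/5x=2 ⇒ x=2/(-1/5)=-10.0000
Confirm numerically:
  x=-9.403: |R|=0.97492 <1
  x=-9.290: |R|=0.96989 <1
  x=-8.561: |R|=0.93495 <1
  x=-7.772: |R|=0.89155 <1
  x=-10.275: |R|=1.01076 >1
  x=-10.041: |R|=1.00163 >1
Stable set (-10.0000, 0).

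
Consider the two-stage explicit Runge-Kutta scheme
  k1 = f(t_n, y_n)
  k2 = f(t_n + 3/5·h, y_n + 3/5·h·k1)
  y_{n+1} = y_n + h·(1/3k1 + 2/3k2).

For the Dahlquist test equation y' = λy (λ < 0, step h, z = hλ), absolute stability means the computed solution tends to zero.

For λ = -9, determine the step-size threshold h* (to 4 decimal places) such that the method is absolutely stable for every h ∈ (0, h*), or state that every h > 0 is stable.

With y'=λy (z=hλ):
  k1=λy_n ⇒ h·k1=z·y_n;  k2=λ(1+3/5z)y_n ⇒ h·k2=z(1+3/5z)y_n
  y_{n+1}/y_n = 1 + 1/3z + 2/3z(1+3/5z) = 1 + z + 2/5z²
  R(z) = 1 + z + 2/5z².

Need |R(x)|<1, x<0.
x=-0.41: |R|=0.6572
R=1: x+2/5x²=0 ⇒ x=−5/2=-2.5000; min R=1−1/(4·2/5)=0.3750>−1
Confirm numerically:
  x=-2.385: |R|=0.89029 <1
  x=-1.956: |R|=0.57437 <1
  x=-1.294: |R|=0.37577 <1
  x=-2.907: |R|=1.47326 >1
  x=-2.880: |R|=1.43776 >1
  x=-2.681: |R|=1.19410 >1
Interval (-2.5000, 0).

(-2.5000,0); λ=-9 ⇒ h* = (5/2)/9 = 0.2778.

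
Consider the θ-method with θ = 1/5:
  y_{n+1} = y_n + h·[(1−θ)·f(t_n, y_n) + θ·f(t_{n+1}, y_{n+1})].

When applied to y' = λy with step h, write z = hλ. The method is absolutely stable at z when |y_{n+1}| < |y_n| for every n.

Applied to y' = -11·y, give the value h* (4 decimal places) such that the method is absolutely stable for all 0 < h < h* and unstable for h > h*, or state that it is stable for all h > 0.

Set f=λy, z=hλ:
  y_{n+1} = y_n + z·[4/5·y_n + 1/5·y_{n+1}] ⇒ (1 − 1/5z)y_{n+1} = (1 + 4/5z)y_n
  so R(z) = (1 + 4/5z)/(1 − 1/5z).

Need |R(x)|<1, x<0.
x=-1.19: |R|=0.0388
R=−1: 1+4/5x = −1+1/5x ⇒ -3/5x=2 ⇒ x=2/(-3/5)=-3.3333
Confirm numerically:
  x=-3.136: |R|=0.92724 <1
  x=-3.130: |R|=0.92497 <1
  x=-2.917: |R|=0.84224 <1
  x=-1.556: |R|=0.18670 <1
  x=-3.701: |R|=1.12677 >1
  x=-3.447: |R|=1.04037 >1
Stable set (-3.3333, 0).

(-3.3333,0); λ=-11 ⇒ h* = (10/3)/11 = 0.3030.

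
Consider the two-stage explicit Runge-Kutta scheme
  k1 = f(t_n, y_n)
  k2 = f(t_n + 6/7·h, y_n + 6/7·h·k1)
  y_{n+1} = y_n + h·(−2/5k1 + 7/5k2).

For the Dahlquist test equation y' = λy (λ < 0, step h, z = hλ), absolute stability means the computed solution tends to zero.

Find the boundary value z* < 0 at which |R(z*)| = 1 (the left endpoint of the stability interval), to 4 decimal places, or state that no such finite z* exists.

z* = -0.8333.

On y'=λy, z=hλ:
  k1=λy_n ⇒ h·k1=z·y_n;  k2=λ(1+6/7z)y_n ⇒ h·k2=z(1+6/7z)y_n
  y_{n+1}/y_n = 1 − 2/5z + 7/5z(1+6/7z) = 1 + z + 6/5z²
  so R(z) = 1 + z + 6/5z².

Boundary: |R(x)|=1, x<0.
x=-1.05: |R|=1.2730
R=1: x+6/5x²=0 ⇒ x=−5/6=-0.8333; min R=1−1/(4·6/5)=0.7917>−1
Confirm numerically:
  x=-0.769: |R|=0.94063 <1
  x=-0.765: |R|=0.93727 <1
  x=-0.640: |R|=0.85152 <1
  x=-0.568: |R|=0.81915 <1
  x=-1.376: |R|=1.89605 >1
  x=-0.935: |R|=1.11407 >1
Stable set (-0.8333, 0).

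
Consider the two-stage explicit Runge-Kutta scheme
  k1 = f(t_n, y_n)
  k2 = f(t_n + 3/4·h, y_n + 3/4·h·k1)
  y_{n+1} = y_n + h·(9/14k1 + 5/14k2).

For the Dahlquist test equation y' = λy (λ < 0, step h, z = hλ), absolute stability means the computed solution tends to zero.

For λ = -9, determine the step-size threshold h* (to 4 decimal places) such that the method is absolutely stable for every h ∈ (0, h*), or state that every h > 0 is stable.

(-3.7333,0); λ=-9 ⇒ h* = (56/15)/9 = 0.4148.

With y'=λy (z=hλ):
  k1=λy_n ⇒ h·k1=z·y_n;  k2=λ(1+3/4z)y_n ⇒ h·k2=z(1+3/4z)y_n
  y_{n+1}/y_n = 1 + 9/14z + 5/14z(1+3/4z) = 1 + z + 15/56z²
  Hence R(z) = 1 + z + 15/56z².

Find x<0 with |R(x)|<1.
x=-0.41: |R|=0.6350
R=1: x+15/56x²=0 ⇒ x=−56/15=-3.7333; min R=1−1/(4·15/56)=0.0667>−1
Confirm numerically:
  x=-2.172: |R|=0.09164 <1
  x=-2.111: |R|=0.08266 <1
  x=-1.689: |R|=0.07512 <1
  x=-4.026: |R|=1.31561 >1
  x=-3.959: |R|=1.23931 >1
So |R|<1 on (-3.7333, 0).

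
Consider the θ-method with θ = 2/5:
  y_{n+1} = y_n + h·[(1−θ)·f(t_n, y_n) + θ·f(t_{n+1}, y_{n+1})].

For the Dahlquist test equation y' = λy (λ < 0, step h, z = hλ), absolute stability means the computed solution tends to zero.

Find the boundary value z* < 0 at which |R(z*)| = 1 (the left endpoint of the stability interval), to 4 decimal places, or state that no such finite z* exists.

left endpoint -10.0000.

On y'=λy, z=hλ:
  y_{n+1} = y_n + z·[3/5·y_n + 2/5·y_{n+1}] ⇒ (1 − 2/5z)y_{n+1} = (1 + 3/5z)y_n
  ⇒ R(z) = (1 + 3/5z)/(1 − 2/5z).

Boundary: |R(x)|=1, x<0.
x=-1.75: |R|=0.0294
R=−1: 1+3/5x = −1+2/5x ⇒ -1/5x=2 ⇒ x=2/(-1/5)=-10.0000
Confirm numerically:
  x=-9.638: |R|=0.98509 <1
  x=-9.474: |R|=0.97804 <1
  x=-4.573: |R|=0.61636 <1
  x=-4.283: |R|=0.57858 <1
  x=-10.518: |R|=1.01990 >1
  x=-10.441: |R|=1.01704 >1
  x=-10.069: |R|=1.00274 >1
So |R|<1 on (-10.0000, 0).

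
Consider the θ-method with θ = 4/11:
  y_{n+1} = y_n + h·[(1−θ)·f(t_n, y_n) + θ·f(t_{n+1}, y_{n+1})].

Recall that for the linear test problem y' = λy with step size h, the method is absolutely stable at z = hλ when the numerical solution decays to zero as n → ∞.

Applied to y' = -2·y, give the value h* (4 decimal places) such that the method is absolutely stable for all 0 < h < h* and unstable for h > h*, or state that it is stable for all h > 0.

On y'=λy, z=hλ:
  y_{n+1} = y_n + z·[7/11·y_n + 4/11·y_{n+1}] ⇒ (1 − 4/11z)y_{n+1} = (1 + 7/11z)y_n
  Hence R(z) = (1 + 7/11z)/(1 − 4/11z).

Find x<0 with |R(x)|<1.
x=-0.82: |R|=0.3683
R=−1: 1+7/11x = −1+4/11x ⇒ -3/11x=2 ⇒ x=2/(-3/11)=-7.3333
Confirm numerically:
  x=-3.894: |R|=0.61175 <1
  x=-3.865: |R|=0.60676 <1
  x=-3.394: |R|=0.51912 <1
  x=-7.908: |R|=1.04044 >1
  x=-7.839: |R|=1.03582 >1
  x=-7.613: |R|=1.02024 >1
So |R|<1 on (-7.3333, 0).

(-7.3333,0); λ=-2 ⇒ h* = (22/3)/2 = 3.6667.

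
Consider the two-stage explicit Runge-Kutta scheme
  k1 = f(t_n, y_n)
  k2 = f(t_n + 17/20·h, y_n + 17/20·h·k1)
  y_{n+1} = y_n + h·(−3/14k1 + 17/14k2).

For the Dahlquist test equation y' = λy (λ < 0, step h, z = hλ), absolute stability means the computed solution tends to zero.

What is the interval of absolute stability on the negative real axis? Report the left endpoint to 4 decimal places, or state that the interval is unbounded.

z∈(-0.9689,0).

On y'=λy, z=hλ:
  k1=λy_n ⇒ h·k1=z·y_n;  k2=λ(1+17/20z)y_n ⇒ h·k2=z(1+17/20z)y_n
  y_{n+1}/y_n = 1 − 3/14z + 17/14z(1+17/20z) = 1 + z + 289/280z²
  so R(z) = 1 + z + 289/280z².

Solve |R(x)|<1 on ℝ⁻.
x=-1.62: |R|=2.0888
R=1: x+289/280x²=0 ⇒ x=−280/289=-0.9689; min R=1−1/(4·289/280)=0.7578>−1
Confirm numerically:
  x=-0.801: |R|=0.86122 <1
  x=-0.726: |R|=0.81802 <1
  x=-0.632: |R|=0.78026 <1
  x=-1.483: |R|=1.78698 >1
  x=-1.046: |R|=1.08328 >1
Stable set (-0.9689, 0).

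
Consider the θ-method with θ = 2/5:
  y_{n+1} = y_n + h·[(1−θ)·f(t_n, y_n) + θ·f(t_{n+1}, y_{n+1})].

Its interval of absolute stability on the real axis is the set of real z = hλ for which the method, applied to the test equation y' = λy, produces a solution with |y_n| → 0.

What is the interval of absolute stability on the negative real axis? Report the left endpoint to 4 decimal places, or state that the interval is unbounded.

With y'=λy (z=hλ):
  y_{n+1} = y_n + z·[3/5·y_n + 2/5·y_{n+1}] ⇒ (1 − 2/5z)y_{n+1} = (1 + 3/5z)y_n
  Hence R(z) = (1 + 3/5z)/(1 − 2/5z).

Boundary: |R(x)|=1, x<0.
x=-1.59: |R|=0.0281
R=−1: 1+3/5x = −1+2/5x ⇒ -1/5x=2 ⇒ x=2/(-1/5)=-10.0000
Confirm numerically:
  x=-6.774: |R|=0.82607 <1
  x=-6.480: |R|=0.80401 <1
  x=-4.428: |R|=0.59786 <1
  x=-4.109: |R|=0.55432 <1
  x=-10.413: |R|=1.01599 >1
  x=-10.055: |R|=1.00219 >1
Stable set (-10.0000, 0).

z∈(-10.0000,0).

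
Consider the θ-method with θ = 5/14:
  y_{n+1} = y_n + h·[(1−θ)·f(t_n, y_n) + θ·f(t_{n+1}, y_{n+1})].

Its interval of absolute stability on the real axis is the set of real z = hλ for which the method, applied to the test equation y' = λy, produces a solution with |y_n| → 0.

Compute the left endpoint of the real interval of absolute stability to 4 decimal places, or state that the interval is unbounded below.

left endpoint -7.0000.

Set f=λy, z=hλ:
  y_{n+1} = y_n + z·[9/14·y_n + 5/14·y_{n+1}] ⇒ (1 − 5/14z)y_{n+1} = (1 + 9/14z)y_n
  so R(z) = (1 + 9/14z)/(1 − 5/14z).

Boundary: |R(x)|=1, x<0.
x=-0.4: |R|=0.6500
R=−1: 1+9/14x = −1+5/14x ⇒ -2/7x=2 ⇒ x=2/(-2/7)=-7.0000
Confirm numerically:
  x=-6.021: |R|=0.91121 <1
  x=-5.183: |R|=0.81791 <1
  x=-3.008: |R|=0.45014 <1
  x=-7.378: |R|=1.02971 >1
  x=-7.302: |R|=1.02392 >1
  x=-7.039: |R|=1.00317 >1
So |R|<1 on (-7.0000, 0).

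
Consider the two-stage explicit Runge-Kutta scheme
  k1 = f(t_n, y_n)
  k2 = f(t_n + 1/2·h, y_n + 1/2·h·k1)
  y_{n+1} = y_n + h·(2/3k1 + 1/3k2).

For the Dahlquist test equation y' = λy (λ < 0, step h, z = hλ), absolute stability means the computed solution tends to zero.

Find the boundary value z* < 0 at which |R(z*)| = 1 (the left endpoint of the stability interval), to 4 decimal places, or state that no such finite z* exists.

left endpoint -6.0000.

On y'=λy, z=hλ:
  k1=λy_n ⇒ h·k1=z·y_n;  k2=λ(1+1/2z)y_n ⇒ h·k2=z(1+1/2z)y_n
  y_{n+1}/y_n = 1 + 2/3z + 1/3z(1+1/2z) = 1 + z + 1/6z²
  ⇒ R(z) = 1 + z + 1/6z².

Boundary: |R(x)|=1, x<0.
x=-1.69: |R|=0.2140
R=1: x+1/6x²=0 ⇒ x=−6=-6.0000; min R=1−1/(4·1/6)=-0.5000>−1
Confirm numerically:
  x=-5.464: |R|=0.51188 <1
  x=-4.530: |R|=0.10985 <1
  x=-2.952: |R|=0.49962 <1
  x=-2.479: |R|=0.45476 <1
  x=-6.406: |R|=1.43347 >1
  x=-6.060: |R|=1.06060 >1
  x=-6.059: |R|=1.05958 >1
Interval (-6.0000, 0).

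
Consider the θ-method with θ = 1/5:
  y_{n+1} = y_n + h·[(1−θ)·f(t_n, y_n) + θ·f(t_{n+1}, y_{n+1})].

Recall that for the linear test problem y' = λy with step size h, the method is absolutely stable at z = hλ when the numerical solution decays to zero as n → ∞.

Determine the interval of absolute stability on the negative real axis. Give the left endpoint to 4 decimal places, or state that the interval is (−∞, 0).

On y'=λy, z=hλ:
  y_{n+1} = y_n + z·[4/5·y_n + 1/5·y_{n+1}] ⇒ (1 − 1/5z)y_{n+1} = (1 + 4/5z)y_n
  Hence R(z) = (1 + 4/5z)/(1 − 1/5z).

Boundary: |R(x)|=1, x<0.
x=-0.37: |R|=0.6555
R=−1: 1+4/5x = −1+1/5x ⇒ -3/5x=2 ⇒ x=2/(-3/5)=-3.3333
Confirm numerically:
  x=-2.969: |R|=0.86284 <1
  x=-2.795: |R|=0.79282 <1
  x=-2.773: |R|=0.78374 <1
  x=-3.857: |R|=1.17737 >1
  x=-3.524: |R|=1.06710 >1
  x=-3.518: |R|=1.06504 >1
Stable set (-3.3333, 0).

z∈(-3.3333,0).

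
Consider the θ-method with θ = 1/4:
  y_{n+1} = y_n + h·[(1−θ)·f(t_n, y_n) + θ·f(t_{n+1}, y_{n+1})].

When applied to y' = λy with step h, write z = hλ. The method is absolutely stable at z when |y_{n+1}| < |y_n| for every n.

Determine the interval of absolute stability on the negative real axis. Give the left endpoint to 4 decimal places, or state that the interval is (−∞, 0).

(-4.0000, 0).

On y'=λy, z=hλ:
  y_{n+1} = y_n + z·[3/4·y_n + 1/4·y_{n+1}] ⇒ (1 − 1/4z)y_{n+1} = (1 + 3/4z)y_n
  R(z) = (1 + 3/4z)/(1 − 1/4z).

Boundary: |R(x)|=1, x<0.
x=-1.69: |R|=0.1880
R=−1: 1+3/4x = −1+1/4x ⇒ -1/2x=2 ⇒ x=2/(-1/2)=-4.0000
Confirm numerically:
  x=-3.330: |R|=0.81719 <1
  x=-2.881: |R|=0.67476 <1
  x=-2.722: |R|=0.61976 <1
  x=-4.223: |R|=1.05424 >1
  x=-4.067: |R|=1.01661 >1
Interval (-4.0000, 0).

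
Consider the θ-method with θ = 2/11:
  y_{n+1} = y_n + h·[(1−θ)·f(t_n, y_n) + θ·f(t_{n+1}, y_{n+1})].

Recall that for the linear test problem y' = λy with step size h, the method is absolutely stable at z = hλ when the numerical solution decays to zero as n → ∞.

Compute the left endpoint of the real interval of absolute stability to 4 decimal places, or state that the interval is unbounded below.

Test eqn y'=λy, z=hλ:
  y_{n+1} = y_n + z·[9/11·y_n + 2/11·y_{n+1}] ⇒ (1 − 2/11z)y_{n+1} = (1 + 9/11z)y_n
  so R(z) = (1 + 9/11z)/(1 − 2/11z).

Find x<0 with |R(x)|<1.
x=-0.69: |R|=0.3869
R=−1: 1+9/11x = −1+2/11x ⇒ -7/11x=2 ⇒ x=2/(-7/11)=-3.1429
Confirm numerically:
  x=-2.739: |R|=0.82844 <1
  x=-2.595: |R|=0.76313 <1
  x=-1.347: |R|=0.08201 <1
  x=-3.350: |R|=1.08192 >1
  x=-3.176: |R|=1.01337 >1
  x=-3.165: |R|=1.00894 >1
Interval (-3.1429, 0).

z* = -3.1429.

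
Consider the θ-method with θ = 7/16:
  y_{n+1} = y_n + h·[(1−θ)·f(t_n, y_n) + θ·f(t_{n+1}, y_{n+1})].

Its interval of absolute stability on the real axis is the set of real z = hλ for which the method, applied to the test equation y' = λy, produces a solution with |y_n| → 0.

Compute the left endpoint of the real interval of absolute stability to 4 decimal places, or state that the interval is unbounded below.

left endpoint -16.0000.

Test eqn y'=λy, z=hλ:
  y_{n+1} = y_n + z·[9/16·y_n + 7/16·y_{n+1}] ⇒ (1 − 7/16z)y_{n+1} = (1 + 9/16z)y_n
  ⇒ R(z) = (1 + 9/16z)/(1 − 7/16z).

Need |R(x)|<1, x<0.
x=-0.99: |R|=0.3092
R=−1: 1+9/16x = −1+7/16x ⇒ -1/8x=2 ⇒ x=2/(-1/8)=-16.0000
Confirm numerically:
  x=-14.751: |R|=0.97905 <1
  x=-11.591: |R|=0.90922 <1
  x=-11.157: |R|=0.89707 <1
  x=-9.587: |R|=0.84567 <1
  x=-16.306: |R|=1.00470 >1
  x=-16.174: |R|=1.00269 >1
  x=-16.147: |R|=1.00228 >1
Interval (-16.0000, 0).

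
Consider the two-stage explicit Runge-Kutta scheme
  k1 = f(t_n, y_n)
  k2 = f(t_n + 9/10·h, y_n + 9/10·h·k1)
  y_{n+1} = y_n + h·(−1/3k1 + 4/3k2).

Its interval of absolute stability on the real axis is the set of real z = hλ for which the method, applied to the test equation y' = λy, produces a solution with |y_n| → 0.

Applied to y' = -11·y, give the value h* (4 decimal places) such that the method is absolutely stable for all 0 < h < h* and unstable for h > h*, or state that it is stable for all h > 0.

Set f=λy, z=hλ:
  k1=λy_n ⇒ h·k1=z·y_n;  k2=λ(1+9/10z)y_n ⇒ h·k2=z(1+9/10z)y_n
  y_{n+1}/y_n = 1 − 1/3z + 4/3z(1+9/10z) = 1 + z + 6/5z²
  ⇒ R(z) = 1 + z + 6/5z².

Boundary: |R(x)|=1, x<0.
x=-1.38: |R|=1.9053
R=1: x+6/5x²=0 ⇒ x=−5/6=-0.8333; min R=1−1/(4·6/5)=0.7917>−1
Confirm numerically:
  x=-0.770: |R|=0.94148 <1
  x=-0.610: |R|=0.83652 <1
  x=-0.520: |R|=0.80448 <1
  x=-0.347: |R|=0.79749 <1
  x=-1.282: |R|=1.69023 >1
  x=-0.989: |R|=1.18475 >1
Interval (-0.8333, 0).

(-0.8333,0); λ=-11 ⇒ h* = (5/6)/11 = 0.0758.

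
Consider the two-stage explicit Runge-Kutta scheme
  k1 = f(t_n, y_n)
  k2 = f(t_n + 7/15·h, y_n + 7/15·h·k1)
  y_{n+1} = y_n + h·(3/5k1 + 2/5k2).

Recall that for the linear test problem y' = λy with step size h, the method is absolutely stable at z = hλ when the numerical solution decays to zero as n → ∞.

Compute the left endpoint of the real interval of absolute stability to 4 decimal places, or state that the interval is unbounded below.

On y'=λy, z=hλ:
  k1=λy_n ⇒ h·k1=z·y_n;  k2=λ(1+7/15z)y_n ⇒ h·k2=z(1+7/15z)y_n
  y_{n+1}/y_n = 1 + 3/5z + 2/5z(1+7/15z) = 1 + z + 14/75z²
  R(z) = 1 + z + 14/75z².

Find x<0 with |R(x)|<1.
x=-0.82: |R|=0.3055
R=1: x+14/75x²=0 ⇒ x=−75/14=-5.3571; min R=1−1/(4·14/75)=-0.3393>−1
Confirm numerically:
  x=-5.011: |R|=0.67622 <1
  x=-3.306: |R|=0.26580 <1
  x=-3.283: |R|=0.27109 <1
  x=-5.880: |R|=1.57389 >1
  x=-5.655: |R|=1.31442 >1
  x=-5.624: |R|=1.28015 >1
So |R|<1 on (-5.3571, 0).

left endpoint -5.3571.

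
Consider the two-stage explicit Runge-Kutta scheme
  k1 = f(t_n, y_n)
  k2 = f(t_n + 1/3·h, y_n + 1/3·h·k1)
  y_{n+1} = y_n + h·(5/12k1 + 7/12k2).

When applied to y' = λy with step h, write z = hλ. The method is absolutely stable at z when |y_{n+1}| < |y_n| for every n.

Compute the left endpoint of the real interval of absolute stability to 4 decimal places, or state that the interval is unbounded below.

Set f=λy, z=hλ:
  k1=λy_n ⇒ h·k1=z·y_n;  k2=λ(1+1/3z)y_n ⇒ h·k2=z(1+1/3z)y_n
  y_{n+1}/y_n = 1 + 5/12z + 7/12z(1+1/3z) = 1 + z + 7/36z²
  Hence R(z) = 1 + z + 7/36z².

Solve |R(x)|<1 on ℝ⁻.
x=-1.24: |R|=0.0590
R=1: x+7/36x²=0 ⇒ x=−36/7=-5.1429; min R=1−1/(4·7/36)=-0.2857>−1
Confirm numerically:
  x=-4.645: |R|=0.55034 <1
  x=-4.028: |R|=0.12682 <1
  x=-3.891: |R|=0.05287 <1
  x=-3.117: |R|=0.22784 <1
  x=-5.674: |R|=1.58600 >1
  x=-5.560: |R|=1.45098 >1
Interval (-5.1429, 0).

left endpoint -5.1429.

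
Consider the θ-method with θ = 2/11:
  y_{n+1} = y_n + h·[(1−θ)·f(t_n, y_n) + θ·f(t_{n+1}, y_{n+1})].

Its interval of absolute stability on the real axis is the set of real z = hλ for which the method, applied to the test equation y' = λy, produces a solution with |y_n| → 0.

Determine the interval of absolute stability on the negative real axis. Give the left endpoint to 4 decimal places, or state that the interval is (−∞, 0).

(-3.1429, 0).

With y'=λy (z=hλ):
  y_{n+1} = y_n + z·[9/11·y_n + 2/11·y_{n+1}] ⇒ (1 − 2/11z)y_{n+1} = (1 + 9/11z)y_n
  R(z) = (1 + 9/11z)/(1 − 2/11z).

Boundary: |R(x)|=1, x<0.
x=-1.3: |R|=0.0515
R=−1: 1+9/11x = −1+2/11x ⇒ -7/11x=2 ⇒ x=2/(-7/11)=-3.1429
Confirm numerically:
  x=-2.818: |R|=0.86331 <1
  x=-2.494: |R|=0.71591 <1
  x=-2.387: |R|=0.66457 <1
  x=-3.539: |R|=1.15339 >1
  x=-3.474: |R|=1.12915 >1
Stable set (-3.1429, 0).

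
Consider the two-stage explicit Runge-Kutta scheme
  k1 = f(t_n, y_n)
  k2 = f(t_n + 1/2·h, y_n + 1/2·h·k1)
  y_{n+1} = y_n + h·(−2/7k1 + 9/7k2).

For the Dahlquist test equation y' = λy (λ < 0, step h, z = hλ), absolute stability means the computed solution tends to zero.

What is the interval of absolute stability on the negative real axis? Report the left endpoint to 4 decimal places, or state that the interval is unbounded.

(-1.5556, 0).

Test eqn y'=λy, z=hλ:
  k1=λy_n ⇒ h·k1=z·y_n;  k2=λ(1+1/2z)y_n ⇒ h·k2=z(1+1/2z)y_n
  y_{n+1}/y_n = 1 − 2/7z + 9/7z(1+1/2z) = 1 + z + 9/14z²
  so R(z) = 1 + z + 9/14z².

Find x<0 with |R(x)|<1.
x=-0.99: |R|=0.6401
R=1: x+9/14x²=0 ⇒ x=−14/9=-1.5556; min R=1−1/(4·9/14)=0.6111>−1
Confirm numerically:
  x=-1.518: |R|=0.96335 <1
  x=-1.322: |R|=0.80151 <1
  x=-1.239: |R|=0.74786 <1
  x=-1.092: |R|=0.67458 <1
  x=-2.151: |R|=1.82337 >1
  x=-1.846: |R|=1.34467 >1
  x=-1.620: |R|=1.06711 >1
Interval (-1.5556, 0).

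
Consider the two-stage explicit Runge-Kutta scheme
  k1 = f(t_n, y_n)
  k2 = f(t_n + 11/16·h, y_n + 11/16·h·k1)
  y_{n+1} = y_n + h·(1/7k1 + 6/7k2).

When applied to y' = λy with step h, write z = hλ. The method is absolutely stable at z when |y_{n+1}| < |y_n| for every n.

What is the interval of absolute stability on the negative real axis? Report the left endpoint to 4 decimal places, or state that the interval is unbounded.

z∈(-1.6970,0).

With y'=λy (z=hλ):
  k1=λy_n ⇒ h·k1=z·y_n;  k2=λ(1+11/16z)y_n ⇒ h·k2=z(1+11/16z)y_n
  y_{n+1}/y_n = 1 + 1/7z + 6/7z(1+11/16z) = 1 + z + 33/56z²
  so R(z) = 1 + z + 33/56z².

Boundary: |R(x)|=1, x<0.
x=-1.75: |R|=1.0547
R=1: x+33/56x²=0 ⇒ x=−56/33=-1.6970; min R=1−1/(4·33/56)=0.5758>−1
Confirm numerically:
  x=-1.224: |R|=0.65885 <1
  x=-1.139: |R|=0.62549 <1
  x=-0.889: |R|=0.57672 <1
  x=-0.706: |R|=0.58772 <1
  x=-2.205: |R|=1.66012 >1
  x=-2.026: |R|=1.39283 >1
  x=-1.879: |R|=1.20156 >1
Stable set (-1.6970, 0).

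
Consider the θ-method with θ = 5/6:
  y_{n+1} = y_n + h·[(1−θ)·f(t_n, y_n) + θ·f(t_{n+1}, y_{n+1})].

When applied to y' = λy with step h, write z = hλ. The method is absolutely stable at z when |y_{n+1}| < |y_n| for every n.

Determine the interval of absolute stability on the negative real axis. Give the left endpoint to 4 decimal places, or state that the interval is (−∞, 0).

Test eqn y'=λy, z=hλ:
  y_{n+1} = y_n + z·[1/6·y_n + 5/6·y_{n+1}] ⇒ (1 − 5/6z)y_{n+1} = (1 + 1/6z)y_n
  Hence R(z) = (1 + 1/6z)/(1 − 5/6z).

Find x<0 with |R(x)|<1.
x=-0.88: |R|=0.4923
x=-2: |R|=0.2500
x=-10: |R|=0.0714
x=-100: |R|=0.1858
θ=5/6≥1/2 ⇒ |1+1/6x|<|1−5/6x| ∀x<0 ⇒ unbounded interval.

interval (−∞, 0).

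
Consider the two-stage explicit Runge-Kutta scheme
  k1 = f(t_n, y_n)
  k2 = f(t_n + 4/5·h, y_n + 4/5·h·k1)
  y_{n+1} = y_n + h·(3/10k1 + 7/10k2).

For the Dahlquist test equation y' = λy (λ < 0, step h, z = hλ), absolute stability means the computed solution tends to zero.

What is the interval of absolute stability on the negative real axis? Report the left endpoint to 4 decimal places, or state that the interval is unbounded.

(-1.7857, 0).

Test eqn y'=λy, z=hλ:
  k1=λy_n ⇒ h·k1=z·y_n;  k2=λ(1+4/5z)y_n ⇒ h·k2=z(1+4/5z)y_n
  y_{n+1}/y_n = 1 + 3/10z + 7/10z(1+4/5z) = 1 + z + 14/25z²
  Hence R(z) = 1 + z + 14/25z².

Find x<0 with |R(x)|<1.
x=-1.17: |R|=0.5966
R=1: x+14/25x²=0 ⇒ x=−25/14=-1.7857; min R=1−1/(4·14/25)=0.5536>−1
Confirm numerically:
  x=-1.308: |R|=0.65008 <1
  x=-0.847: |R|=0.55475 <1
  x=-0.775: |R|=0.56135 <1
  x=-2.246: |R|=1.57893 >1
  x=-1.891: |R|=1.11149 >1
  x=-1.815: |R|=1.02977 >1
So |R|<1 on (-1.7857, 0).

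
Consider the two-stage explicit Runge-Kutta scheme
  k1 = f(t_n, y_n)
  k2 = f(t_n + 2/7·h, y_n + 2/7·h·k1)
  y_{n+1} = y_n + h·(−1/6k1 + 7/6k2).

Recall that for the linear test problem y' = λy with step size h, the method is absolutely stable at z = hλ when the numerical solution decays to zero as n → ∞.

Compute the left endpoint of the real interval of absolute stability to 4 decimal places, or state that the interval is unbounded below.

z* = -3.0000.

Test eqn y'=λy, z=hλ:
  k1=λy_n ⇒ h·k1=z·y_n;  k2=λ(1+2/7z)y_n ⇒ h·k2=z(1+2/7z)y_n
  y_{n+1}/y_n = 1 − 1/6z + 7/6z(1+2/7z) = 1 + z + 1/3z²
  ⇒ R(z) = 1 + z + 1/3z².

Find x<0 with |R(x)|<1.
x=-0.5: |R|=0.5833
R=1: x+1/3x²=0 ⇒ x=−3=-3.0000; min R=1−1/(4·1/3)=0.2500>−1
Confirm numerically:
  x=-2.459: |R|=0.55656 <1
  x=-1.762: |R|=0.27288 <1
  x=-1.308: |R|=0.26229 <1
  x=-1.277: |R|=0.26658 <1
  x=-3.395: |R|=1.44701 >1
  x=-3.291: |R|=1.31923 >1
  x=-3.287: |R|=1.31446 >1
Stable set (-3.0000, 0).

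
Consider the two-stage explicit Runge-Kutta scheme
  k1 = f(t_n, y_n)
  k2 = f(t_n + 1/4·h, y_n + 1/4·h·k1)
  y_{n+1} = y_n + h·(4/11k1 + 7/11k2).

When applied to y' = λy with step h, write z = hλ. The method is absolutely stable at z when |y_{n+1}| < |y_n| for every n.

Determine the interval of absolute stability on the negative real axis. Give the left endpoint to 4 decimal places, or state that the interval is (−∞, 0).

With y'=λy (z=hλ):
  k1=λy_n ⇒ h·k1=z·y_n;  k2=λ(1+1/4z)y_n ⇒ h·k2=z(1+1/4z)y_n
  y_{n+1}/y_n = 1 + 4/11z + 7/11z(1+1/4z) = 1 + z + 7/44z²
  so R(z) = 1 + z + 7/44z².

Solve |R(x)|<1 on ℝ⁻.
x=-1.63: |R|=0.2073
R=1: x+7/44x²=0 ⇒ x=−44/7=-6.2857; min R=1−1/(4·7/44)=-0.5714>−1
Confirm numerically:
  x=-4.513: |R|=0.27277 <1
  x=-2.663: |R|=0.53480 <1
  x=-2.522: |R|=0.51010 <1
  x=-6.630: |R|=1.36314 >1
  x=-6.418: |R|=1.13507 >1
Interval (-6.2857, 0).

(-6.2857, 0).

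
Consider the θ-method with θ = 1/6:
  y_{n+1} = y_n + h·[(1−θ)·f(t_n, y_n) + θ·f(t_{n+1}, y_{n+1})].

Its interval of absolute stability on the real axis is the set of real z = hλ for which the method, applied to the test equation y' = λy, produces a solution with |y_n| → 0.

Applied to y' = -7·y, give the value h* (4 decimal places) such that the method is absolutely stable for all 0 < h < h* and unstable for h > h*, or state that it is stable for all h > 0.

(-3.0000,0); λ=-7 ⇒ h* = (3)/7 = 0.4286.

Test eqn y'=λy, z=hλ:
  y_{n+1} = y_n + z·[5/6·y_n + 1/6·y_{n+1}] ⇒ (1 − 1/6z)y_{n+1} = (1 + 5/6z)y_n
  R(z) = (1 + 5/6z)/(1 − 1/6z).

Find x<0 with |R(x)|<1.
x=-1.08: |R|=0.0847
R=−1: 1+5/6x = −1+1/6x ⇒ -2/3x=2 ⇒ x=2/(-2/3)=-3.0000
Confirm numerically:
  x=-2.651: |R|=0.83863 <1
  x=-2.384: |R|=0.70611 <1
  x=-2.300: |R|=0.66265 <1
  x=-1.743: |R|=0.35064 <1
  x=-3.168: |R|=1.07330 >1
  x=-3.058: |R|=1.02561 >1
Interval (-3.0000, 0).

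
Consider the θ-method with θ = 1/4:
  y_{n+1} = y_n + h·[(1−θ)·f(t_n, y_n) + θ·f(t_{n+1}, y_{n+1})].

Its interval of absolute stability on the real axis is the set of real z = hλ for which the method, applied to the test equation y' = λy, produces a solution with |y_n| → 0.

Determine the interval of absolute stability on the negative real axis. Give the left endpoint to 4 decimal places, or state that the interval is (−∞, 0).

z∈(-4.0000,0).

Set f=λy, z=hλ:
  y_{n+1} = y_n + z·[3/4·y_n + 1/4·y_{n+1}] ⇒ (1 − 1/4z)y_{n+1} = (1 + 3/4z)y_n
  ⇒ R(z) = (1 + 3/4z)/(1 − 1/4z).

Need |R(x)|<1, x<0.
x=-0.77: |R|=0.3543
R=−1: 1+3/4x = −1+1/4x ⇒ -1/2x=2 ⇒ x=2/(-1/2)=-4.0000
Confirm numerically:
  x=-3.810: |R|=0.95134 <1
  x=-2.875: |R|=0.67273 <1
  x=-2.861: |R|=0.66798 <1
  x=-4.464: |R|=1.10964 >1
  x=-4.352: |R|=1.08429 >1
  x=-4.276: |R|=1.06670 >1
So |R|<1 on (-4.0000, 0).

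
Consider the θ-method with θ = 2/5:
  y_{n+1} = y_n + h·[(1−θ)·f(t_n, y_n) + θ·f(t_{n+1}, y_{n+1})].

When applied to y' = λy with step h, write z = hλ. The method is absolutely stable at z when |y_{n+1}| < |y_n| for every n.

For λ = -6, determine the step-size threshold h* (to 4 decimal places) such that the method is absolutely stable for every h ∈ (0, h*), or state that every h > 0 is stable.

Test eqn y'=λy, z=hλ:
  y_{n+1} = y_n + z·[3/5·y_n + 2/5·y_{n+1}] ⇒ (1 − 2/5z)y_{n+1} = (1 + 3/5z)y_n
  ⇒ R(z) = (1 + 3/5z)/(1 − 2/5z).

Need |R(x)|<1, x<0.
x=-0.85: |R|=0.3657
R=−1: 1+3/5x = −1+2/5x ⇒ -1/5x=2 ⇒ x=2/(-1/5)=-10.0000
Confirm numerically:
  x=-9.646: |R|=0.98543 <1
  x=-9.273: |R|=0.96912 <1
  x=-5.968: |R|=0.76193 <1
  x=-5.410: |R|=0.70986 <1
  x=-10.492: |R|=1.01893 >1
  x=-10.353: |R|=1.01373 >1
  x=-10.144: |R|=1.00569 >1
So |R|<1 on (-10.0000, 0).

(-10.0000,0); λ=-6 ⇒ h* = (10)/6 = 1.6667.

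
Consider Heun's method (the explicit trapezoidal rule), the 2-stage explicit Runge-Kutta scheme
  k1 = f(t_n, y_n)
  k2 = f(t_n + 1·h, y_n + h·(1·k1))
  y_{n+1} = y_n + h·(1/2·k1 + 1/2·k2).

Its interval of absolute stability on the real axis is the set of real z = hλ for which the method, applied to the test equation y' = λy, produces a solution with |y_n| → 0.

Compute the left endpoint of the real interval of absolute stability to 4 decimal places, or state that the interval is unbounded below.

z* = -2.0000.

Test eqn y'=λy, z=hλ:
  order 2, 2-stage ⇒ R(z)=1+z+z^2/2
  (e.g. R(-1.42)=0.58820, |R|=0.58820)

Boundary: |R(x)|=1, x<0.
x=-1.42: |R|=0.5882
|R(-1.64)|=0.7048 |R(-1.43)|=0.5924 |R(-1.34)|=0.5578
Bisect:
  x_lo=-2.4620 |R|=1.5687  x_hi=-0.1034 |R|=0.9020
  mid=-1.28269 |R|=0.53996 →hi
  mid=-1.87235 |R|=0.88050 →hi
  mid=-2.16717 |R|=1.18115 →lo
  mid=-2.01976 |R|=1.01996 →lo
  mid=-1.94605 |R|=0.94751 →hi
  mid=-1.98291 |R|=0.98305 →hi
  mid=-2.00133 |R|=1.00134 →lo
  mid=-1.99212 |R|=0.99215 →hi
  mid=-1.99673 |R|=0.99673 →hi
  ...
  [-2.00004,-1.99989] ⇒ x*=-2.0000
Interval (-2.0000, 0).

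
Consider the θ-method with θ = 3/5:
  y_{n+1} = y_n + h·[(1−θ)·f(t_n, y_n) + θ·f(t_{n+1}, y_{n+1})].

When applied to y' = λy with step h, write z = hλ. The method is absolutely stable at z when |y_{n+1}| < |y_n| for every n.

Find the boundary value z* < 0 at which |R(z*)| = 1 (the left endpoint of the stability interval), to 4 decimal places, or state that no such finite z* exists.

On y'=λy, z=hλ:
  y_{n+1} = y_n + z·[2/5·y_n + 3/5·y_{n+1}] ⇒ (1 − 3/5z)y_{n+1} = (1 + 2/5z)y_n
  R(z) = (1 + 2/5z)/(1 − 3/5z).

Solve |R(x)|<1 on ℝ⁻.
x=-1.75: |R|=0.1463
x=-2: |R|=0.0909
x=-10: |R|=0.4286
x=-100: |R|=0.6393
θ=3/5≥1/2 ⇒ |1+2/5x|<|1−3/5x| ∀x<0 ⇒ interval (−∞,0).

(−∞, 0) — no finite endpoint.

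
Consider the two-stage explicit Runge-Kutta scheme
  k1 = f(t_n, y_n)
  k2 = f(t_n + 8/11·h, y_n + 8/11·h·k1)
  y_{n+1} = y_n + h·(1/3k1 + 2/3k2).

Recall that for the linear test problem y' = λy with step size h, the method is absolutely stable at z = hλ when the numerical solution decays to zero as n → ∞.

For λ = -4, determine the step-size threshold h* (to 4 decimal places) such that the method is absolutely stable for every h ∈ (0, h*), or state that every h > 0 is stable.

With y'=λy (z=hλ):
  k1=λy_n ⇒ h·k1=z·y_n;  k2=λ(1+8/11z)y_n ⇒ h·k2=z(1+8/11z)y_n
  y_{n+1}/y_n = 1 + 1/3z + 2/3z(1+8/11z) = 1 + z + 16/33z²
  so R(z) = 1 + z + 16/33z².

Solve |R(x)|<1 on ℝ⁻.
x=-1.27: |R|=0.5120
R=1: x+16/33x²=0 ⇒ x=−33/16=-2.0625; min R=1−1/(4·16/33)=0.4844>−1
Confirm numerically:
  x=-1.936: |R|=0.88126 <1
  x=-1.854: |R|=0.81258 <1
  x=-1.675: |R|=0.68530 <1
  x=-2.483: |R|=1.50623 >1
  x=-2.322: |R|=1.29215 >1
  x=-2.153: |R|=1.09447 >1
Stable set (-2.0625, 0).

(-2.0625,0); λ=-4 ⇒ h* = (33/16)/4 = 0.5156.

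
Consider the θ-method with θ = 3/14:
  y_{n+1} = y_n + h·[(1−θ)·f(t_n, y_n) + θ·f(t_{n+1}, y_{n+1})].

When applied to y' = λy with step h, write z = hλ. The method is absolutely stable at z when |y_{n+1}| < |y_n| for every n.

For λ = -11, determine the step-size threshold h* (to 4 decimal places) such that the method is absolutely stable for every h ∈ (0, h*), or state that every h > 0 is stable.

Test eqn y'=λy, z=hλ:
  y_{n+1} = y_n + z·[11/14·y_n + 3/14·y_{n+1}] ⇒ (1 − 3/14z)y_{n+1} = (1 + 11/14z)y_n
  R(z) = (1 + 11/14z)/(1 − 3/14z).

Boundary: |R(x)|=1, x<0.
x=-0.38: |R|=0.6486
R=−1: 1+11/14x = −1+3/14x ⇒ -4/7x=2 ⇒ x=2/(-4/7)=-3.5000
Confirm numerically:
  x=-2.921: |R|=0.79651 <1
  x=-2.478: |R|=0.61855 <1
  x=-1.433: |R|=0.09634 <1
  x=-3.980: |R|=1.14803 >1
  x=-3.805: |R|=1.09601 >1
  x=-3.615: |R|=1.03703 >1
Interval (-3.5000, 0).

(-3.5000,0); λ=-11 ⇒ h* = (7/2)/11 = 0.3182.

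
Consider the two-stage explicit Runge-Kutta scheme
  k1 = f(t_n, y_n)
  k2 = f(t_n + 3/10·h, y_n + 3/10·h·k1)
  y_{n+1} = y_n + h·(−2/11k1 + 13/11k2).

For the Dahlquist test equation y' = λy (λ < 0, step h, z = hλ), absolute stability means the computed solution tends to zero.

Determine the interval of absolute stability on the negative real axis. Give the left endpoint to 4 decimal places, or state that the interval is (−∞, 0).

(-2.8205, 0).

On y'=λy, z=hλ:
  k1=λy_n ⇒ h·k1=z·y_n;  k2=λ(1+3/10z)y_n ⇒ h·k2=z(1+3/10z)y_n
  y_{n+1}/y_n = 1 − 2/11z + 13/11z(1+3/10z) = 1 + z + 39/110z²
  so R(z) = 1 + z + 39/110z².

Need |R(x)|<1, x<0.
x=-1.22: |R|=0.3077
R=1: x+39/110x²=0 ⇒ x=−110/39=-2.8205; min R=1−1/(4·39/110)=0.2949>−1
Confirm numerically:
  x=-2.621: |R|=0.81460 <1
  x=-2.494: |R|=0.71129 <1
  x=-2.309: |R|=0.58125 <1
  x=-2.234: |R|=0.53545 <1
  x=-2.951: |R|=1.13652 >1
  x=-2.917: |R|=1.09979 >1
So |R|<1 on (-2.8205, 0).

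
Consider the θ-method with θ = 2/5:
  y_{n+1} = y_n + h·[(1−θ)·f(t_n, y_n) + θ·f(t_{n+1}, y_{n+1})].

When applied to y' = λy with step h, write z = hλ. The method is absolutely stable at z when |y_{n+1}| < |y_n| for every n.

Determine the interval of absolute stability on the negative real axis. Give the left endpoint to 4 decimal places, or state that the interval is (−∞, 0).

With y'=λy (z=hλ):
  y_{n+1} = y_n + z·[3/5·y_n + 2/5·y_{n+1}] ⇒ (1 − 2/5z)y_{n+1} = (1 + 3/5z)y_n
  ⇒ R(z) = (1 + 3/5z)/(1 − 2/5z).

Find x<0 with |R(x)|<1.
x=-1.6: |R|=0.0244
R=−1: 1+3/5x = −1+2/5x ⇒ -1/5x=2 ⇒ x=2/(-1/5)=-10.0000
Confirm numerically:
  x=-9.724: |R|=0.98871 <1
  x=-8.338: |R|=0.92333 <1
  x=-6.052: |R|=0.76918 <1
  x=-5.055: |R|=0.67273 <1
  x=-10.587: |R|=1.02243 >1
  x=-10.075: |R|=1.00298 >1
Stable set (-10.0000, 0).

z∈(-10.0000,0).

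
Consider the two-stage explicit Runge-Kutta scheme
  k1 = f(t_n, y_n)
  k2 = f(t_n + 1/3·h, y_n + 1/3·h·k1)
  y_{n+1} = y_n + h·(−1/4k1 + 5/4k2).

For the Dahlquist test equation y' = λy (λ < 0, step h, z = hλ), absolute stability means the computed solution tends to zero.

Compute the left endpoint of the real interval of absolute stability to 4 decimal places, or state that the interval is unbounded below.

z* = -2.4000.

Set f=λy, z=hλ:
  k1=λy_n ⇒ h·k1=z·y_n;  k2=λ(1+1/3z)y_n ⇒ h·k2=z(1+1/3z)y_n
  y_{n+1}/y_n = 1 − 1/4z + 5/4z(1+1/3z) = 1 + z + 5/12z²
  ⇒ R(z) = 1 + z + 5/12z².

Solve |R(x)|<1 on ℝ⁻.
x=-1.28: |R|=0.4027
R=1: x+5/12x²=0 ⇒ x=−12/5=-2.4000; min R=1−1/(4·5/12)=0.4000>−1
Confirm numerically:
  x=-1.933: |R|=0.62387 <1
  x=-1.918: |R|=0.61480 <1
  x=-1.746: |R|=0.52422 <1
  x=-2.992: |R|=1.73803 >1
  x=-2.964: |R|=1.69654 >1
Stable set (-2.4000, 0).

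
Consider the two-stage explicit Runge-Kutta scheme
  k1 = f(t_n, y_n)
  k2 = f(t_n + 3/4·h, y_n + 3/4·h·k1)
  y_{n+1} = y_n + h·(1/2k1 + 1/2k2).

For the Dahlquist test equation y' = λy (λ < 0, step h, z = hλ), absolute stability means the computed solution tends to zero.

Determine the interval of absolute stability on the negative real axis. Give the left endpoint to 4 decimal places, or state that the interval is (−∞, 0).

With y'=λy (z=hλ):
  k1=λy_n ⇒ h·k1=z·y_n;  k2=λ(1+3/4z)y_n ⇒ h·k2=z(1+3/4z)y_n
  y_{n+1}/y_n = 1 + 1/2z + 1/2z(1+3/4z) = 1 + z + 3/8z²
  R(z) = 1 + z + 3/8z².

Solve |R(x)|<1 on ℝ⁻.
x=-0.58: |R|=0.5462
R=1: x+3/8x²=0 ⇒ x=−8/3=-2.6667; min R=1−1/(4·3/8)=0.3333>−1
Confirm numerically:
  x=-2.340: |R|=0.71335 <1
  x=-2.207: |R|=0.61957 <1
  x=-2.072: |R|=0.53794 <1
  x=-1.708: |R|=0.38597 <1
  x=-3.125: |R|=1.53711 >1
  x=-3.116: |R|=1.52505 >1
  x=-3.113: |R|=1.52104 >1
Stable set (-2.6667, 0).

z∈(-2.6667,0).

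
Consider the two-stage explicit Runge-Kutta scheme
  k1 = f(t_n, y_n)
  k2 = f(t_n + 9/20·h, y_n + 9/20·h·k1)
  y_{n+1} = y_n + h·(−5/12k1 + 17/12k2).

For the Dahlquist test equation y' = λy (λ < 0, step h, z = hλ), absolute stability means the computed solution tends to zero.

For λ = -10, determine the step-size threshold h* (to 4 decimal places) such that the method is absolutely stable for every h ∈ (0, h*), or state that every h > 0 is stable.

With y'=λy (z=hλ):
  k1=λy_n ⇒ h·k1=z·y_n;  k2=λ(1+9/20z)y_n ⇒ h·k2=z(1+9/20z)y_n
  y_{n+1}/y_n = 1 − 5/12z + 17/12z(1+9/20z) = 1 + z + 51/80z²
  Hence R(z) = 1 + z + 51/80z².

Find x<0 with |R(x)|<1.
x=-0.77: |R|=0.6080
R=1: x+51/80x²=0 ⇒ x=−80/51=-1.5686; min R=1−1/(4·51/80)=0.6078>−1
Confirm numerically:
  x=-1.544: |R|=0.97576 <1
  x=-1.431: |R|=0.87445 <1
  x=-1.377: |R|=0.83178 <1
  x=-1.135: |R|=0.68624 <1
  x=-2.106: |R|=1.72146 >1
  x=-1.641: |R|=1.07571 >1
Interval (-1.5686, 0).

(-1.5686,0); λ=-10 ⇒ h* = (80/51)/10 = 0.1569.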